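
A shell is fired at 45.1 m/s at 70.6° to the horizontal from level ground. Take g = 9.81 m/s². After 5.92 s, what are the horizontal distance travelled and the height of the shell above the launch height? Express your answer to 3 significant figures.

v_x = 45.1 cos 70.6° = 14.98 m/s; v_y0 = 45.1 sin 70.6° = 42.54 m/s.
x = v_x t = 14.98 × 5.92 = 88.7 m.
y = v_y0 t − ½ g t² = 42.54×5.92 − 4.905×5.92² = 79.9 m.

x = 88.7 m, y = 79.9 m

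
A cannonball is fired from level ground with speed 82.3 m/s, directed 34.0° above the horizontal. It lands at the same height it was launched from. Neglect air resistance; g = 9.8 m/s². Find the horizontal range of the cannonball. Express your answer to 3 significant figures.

Components: v_x = 82.3 cos 34.0° = 68.23 m/s, v_y = 82.3 sin 34.0° = 46.02 m/s.
Time of flight (same landing height): t = 2 v_y / g = 2 × 46.02 / 9.8 = 9.392 s.
Range: R = v_x · t = 68.23 × 9.392 = 641 m.

641 m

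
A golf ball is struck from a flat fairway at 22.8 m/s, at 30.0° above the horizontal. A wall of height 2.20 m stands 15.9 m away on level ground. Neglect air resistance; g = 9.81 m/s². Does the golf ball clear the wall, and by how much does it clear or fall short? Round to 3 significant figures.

Yes — it clears the wall by 3.80 m.

v_x = 22.8 cos 30.0° = 19.75 m/s; v_y0 = 22.8 sin 30.0° = 11.40 m/s.
Time to reach the wall: t = 15.9 / 19.75 = 0.8051 s.
Height at that point: y = 11.40×0.8051 − 4.905×0.8051² = 5.999 m.
That is 5.999 − 2.20 = 3.80 m above the top of the wall, so the golf ball clears it.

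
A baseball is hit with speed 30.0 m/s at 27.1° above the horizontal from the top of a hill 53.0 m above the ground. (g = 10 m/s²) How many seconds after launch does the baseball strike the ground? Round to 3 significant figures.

Vertical component: v_y = 30.0 sin 27.1° = 13.67 m/s.
Taking up as positive with launch at y = 53.0 m, landing at y = 0: 0 = 53.0 + 13.67 t − ½(10) t².
Solving 5.000 t² − 13.67 t − 53.0 = 0 gives t = [13.67 + √(13.67² + 4·5.000·53.0)] / 10.00 = 4.90 s.

4.90 s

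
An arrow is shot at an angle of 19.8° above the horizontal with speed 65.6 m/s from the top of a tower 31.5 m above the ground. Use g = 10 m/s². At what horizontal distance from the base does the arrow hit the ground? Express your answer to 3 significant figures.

Components: v_x = 65.6 cos 19.8° = 61.72 m/s, v_y = 65.6 sin 19.8° = 22.22 m/s.
Vertical: 0 = 31.5 + 22.22 t − ½(10) t² ⇒ 5.000 t² − 22.22 t − 31.5 = 0.
t = [22.22 + √(493.7 + 630.0)] / 10.00 = 5.574 s.
Horizontal: R = v_x · t = 61.72 × 5.574 = 344 m.

344 m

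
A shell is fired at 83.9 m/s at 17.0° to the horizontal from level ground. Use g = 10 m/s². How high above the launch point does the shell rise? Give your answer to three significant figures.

30.1 m

Vertical component of launch velocity: v_y = 83.9 sin 17.0° = 24.53 m/s.
At the highest point the vertical velocity is zero, so v_y² = 2 g h_max.
h_max = (24.53)² / (2 × 10) = 601.7 / 20.00 = 30.1 m.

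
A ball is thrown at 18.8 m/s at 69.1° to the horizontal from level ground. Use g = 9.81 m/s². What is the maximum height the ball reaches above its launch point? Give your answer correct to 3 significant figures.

15.7 m

Vertical component of launch velocity: v_y = 18.8 sin 69.1° = 17.56 m/s.
At the highest point the vertical velocity is zero, so v_y² = 2 g h_max.
h_max = (17.56)² / (2 × 9.81) = 308.4 / 19.62 = 15.7 m.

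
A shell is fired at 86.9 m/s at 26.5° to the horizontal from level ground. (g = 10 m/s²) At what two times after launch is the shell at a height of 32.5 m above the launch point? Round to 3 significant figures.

v_y0 = 86.9 sin 26.5° = 38.77 m/s.
Set y = v_y0 t − ½ g t² = 32.5: 5.000 t² − 38.77 t + 32.5 = 0.
t = [38.77 ± √(1503 − 650.0)] / 10 = (38.77 ± 29.21) / 10, giving t = 0.956 s or t = 6.80 s.
So the shell is at 32.5 m at t = 0.956 s (rising) and t = 6.80 s (falling).

0.956 s and 6.80 s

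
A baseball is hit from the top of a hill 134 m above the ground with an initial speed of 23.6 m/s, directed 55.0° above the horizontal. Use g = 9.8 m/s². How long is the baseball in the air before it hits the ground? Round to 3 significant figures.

7.56 s

Vertical component: v_y = 23.6 sin 55.0° = 19.33 m/s.
Taking up as positive with launch at y = 134 m, landing at y = 0: 0 = 134 + 19.33 t − ½(9.8) t².
Solving 4.900 t² − 19.33 t − 134 = 0 gives t = [19.33 + √(19.33² + 4·4.900·134)] / 9.800 = 7.56 s.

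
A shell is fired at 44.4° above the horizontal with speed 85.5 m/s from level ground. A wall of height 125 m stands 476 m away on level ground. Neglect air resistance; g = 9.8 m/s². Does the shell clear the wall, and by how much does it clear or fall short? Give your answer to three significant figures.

v_x = 85.5 cos 44.4° = 61.09 m/s; v_y0 = 85.5 sin 44.4° = 59.82 m/s.
Time to reach the wall: t = 476 / 61.09 = 7.792 s.
Height at that point: y = 59.82×7.792 − 4.900×7.792² = 168.6 m.
That is 168.6 − 125 = 43.6 m above the top of the wall, so the shell clears it.

Yes — it clears the wall by 43.6 m.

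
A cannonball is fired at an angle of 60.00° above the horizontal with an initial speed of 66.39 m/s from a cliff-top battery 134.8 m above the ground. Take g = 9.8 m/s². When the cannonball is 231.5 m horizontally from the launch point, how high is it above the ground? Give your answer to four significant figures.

v_x = 66.39 cos 60.00° = 33.195 m/s, v_y0 = 66.39 sin 60.00° = 57.495 m/s.
Time to reach x = 231.5 m: t = x / v_x = 231.5 / 33.195 = 6.9739 s.
y = 134.8 + v_y0 t − ½ g t² = 134.8 + 57.495×6.9739 − 4.900×6.9739² = 297.5 m.

297.5 m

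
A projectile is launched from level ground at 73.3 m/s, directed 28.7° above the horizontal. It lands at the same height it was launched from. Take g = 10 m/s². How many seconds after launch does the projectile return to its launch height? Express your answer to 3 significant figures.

Vertical component: v_y = 73.3 sin 28.7° = 35.20 m/s.
For a projectile landing at launch height, time of flight is t = 2 v_y / g = 2 × 35.20 / 10 = 7.04 s.

7.04 s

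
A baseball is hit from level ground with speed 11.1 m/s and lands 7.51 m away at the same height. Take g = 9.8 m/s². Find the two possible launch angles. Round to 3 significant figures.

Level-ground range: R = v₀² sin(2θ)/g ⇒ sin 2θ = R g / v₀² = 7.51×9.8/11.1² = 0.5973.
2θ = arcsin(0.5973) = 36.68° or 180° − 36.68° = 143.32°.
So θ = 18.3° or θ = 71.7°.

18.3° and 71.7°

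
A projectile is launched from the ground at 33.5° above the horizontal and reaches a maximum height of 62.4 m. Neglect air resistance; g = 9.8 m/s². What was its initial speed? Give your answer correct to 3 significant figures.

At maximum height v_y = 0, so (v₀ sin θ)² = 2 g H.
v₀ sin 33.5° = √(2 × 9.8 × 62.4) = 34.97 m/s.
v₀ = 34.97 / sin 33.5° = 34.97 / 0.5519 = 63.4 m/s.

63.4 m/s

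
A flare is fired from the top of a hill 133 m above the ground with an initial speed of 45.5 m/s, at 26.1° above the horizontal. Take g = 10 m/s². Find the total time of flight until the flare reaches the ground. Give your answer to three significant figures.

Vertical component: v_y = 45.5 sin 26.1° = 20.02 m/s.
Taking up as positive with launch at y = 133 m, landing at y = 0: 0 = 133 + 20.02 t − ½(10) t².
Solving 5.000 t² − 20.02 t − 133 = 0 gives t = [20.02 + √(20.02² + 4·5.000·133)] / 10.00 = 7.53 s.

7.53 s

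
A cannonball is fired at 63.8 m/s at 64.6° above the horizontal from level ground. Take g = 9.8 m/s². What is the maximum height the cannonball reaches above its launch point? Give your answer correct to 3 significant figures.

169 m

Vertical component of launch velocity: v_y = 63.8 sin 64.6° = 57.63 m/s.
At the highest point the vertical velocity is zero, so v_y² = 2 g h_max.
h_max = (57.63)² / (2 × 9.8) = 3321 / 19.60 = 169 m.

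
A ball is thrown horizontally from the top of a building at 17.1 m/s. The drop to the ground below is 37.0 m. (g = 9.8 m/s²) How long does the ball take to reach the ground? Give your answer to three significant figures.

2.75 s

The horizontal speed doesn't affect the fall. With v_y0 = 0, h = ½ g t².
t = √(2 × 37.0 / 9.8) = √7.551 = 2.75 s.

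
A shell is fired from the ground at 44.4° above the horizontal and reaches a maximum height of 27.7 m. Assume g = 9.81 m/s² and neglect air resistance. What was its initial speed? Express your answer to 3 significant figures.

33.3 m/s

At maximum height v_y = 0, so (v₀ sin θ)² = 2 g H.
v₀ sin 44.4° = √(2 × 9.81 × 27.7) = 23.31 m/s.
v₀ = 23.31 / sin 44.4° = 23.31 / 0.6997 = 33.3 m/s.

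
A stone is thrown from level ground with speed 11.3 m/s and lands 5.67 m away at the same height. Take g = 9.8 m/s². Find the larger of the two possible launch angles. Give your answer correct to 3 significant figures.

77.1°

Level-ground range: R = v₀² sin(2θ)/g ⇒ sin 2θ = R g / v₀² = 5.67×9.8/11.3² = 0.4352.
2θ = arcsin(0.4352) = 25.80° or 180° − 25.80° = 154.20°.
So θ = 12.9° or θ = 77.1°.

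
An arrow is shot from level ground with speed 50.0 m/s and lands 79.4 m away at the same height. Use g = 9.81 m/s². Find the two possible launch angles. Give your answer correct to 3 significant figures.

Level-ground range: R = v₀² sin(2θ)/g ⇒ sin 2θ = R g / v₀² = 79.4×9.81/50.0² = 0.3116.
2θ = arcsin(0.3116) = 18.16° or 180° − 18.16° = 161.84°.
So θ = 9.08° or θ = 80.9°.

9.08° and 80.9°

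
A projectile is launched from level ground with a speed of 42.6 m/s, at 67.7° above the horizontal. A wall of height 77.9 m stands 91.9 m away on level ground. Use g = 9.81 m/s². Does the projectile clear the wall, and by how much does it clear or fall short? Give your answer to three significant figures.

No — it falls 12.4 m short of clearing the wall.

v_x = 42.6 cos 67.7° = 16.16 m/s; v_y0 = 42.6 sin 67.7° = 39.41 m/s.
Time to reach the wall: t = 91.9 / 16.16 = 5.687 s.
Height at that point: y = 39.41×5.687 − 4.905×5.687² = 65.49 m.
That is 77.9 − 65.49 = 12.4 m below the top of the wall, so the projectile does not clear it.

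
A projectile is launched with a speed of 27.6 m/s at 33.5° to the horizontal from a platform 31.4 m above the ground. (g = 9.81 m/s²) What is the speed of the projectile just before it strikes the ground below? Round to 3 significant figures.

v_x = 27.6 cos 33.5° = 23.02 m/s is unchanged throughout.
For the vertical component, v_y² = v_y0² + 2 g h = (15.23)² + 2×9.81×31.4 = 848.0, so |v_y| = 29.12 m/s.
Impact speed = √(v_x² + v_y²) = √(529.9 + 848.0) = 37.1 m/s.

37.1 m/s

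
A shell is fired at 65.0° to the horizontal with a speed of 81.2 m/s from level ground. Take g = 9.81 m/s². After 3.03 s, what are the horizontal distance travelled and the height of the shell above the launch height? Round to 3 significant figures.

x = 104 m, y = 178 m

v_x = 81.2 cos 65.0° = 34.32 m/s; v_y0 = 81.2 sin 65.0° = 73.59 m/s.
x = v_x t = 34.32 × 3.03 = 104 m.
y = v_y0 t − ½ g t² = 73.59×3.03 − 4.905×3.03² = 178 m.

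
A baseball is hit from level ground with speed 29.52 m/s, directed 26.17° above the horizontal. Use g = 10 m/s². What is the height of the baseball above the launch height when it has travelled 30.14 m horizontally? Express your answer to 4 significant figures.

v_x = 29.52 cos 26.17° = 26.494 m/s, v_y0 = 29.52 sin 26.17° = 13.019 m/s.
Time to reach x = 30.14 m: t = x / v_x = 30.14 / 26.494 = 1.1376 s.
y = v_y0 t − ½ g t² = 13.019×1.1376 − 5.000×1.1376² = 8.340 m.

8.340 m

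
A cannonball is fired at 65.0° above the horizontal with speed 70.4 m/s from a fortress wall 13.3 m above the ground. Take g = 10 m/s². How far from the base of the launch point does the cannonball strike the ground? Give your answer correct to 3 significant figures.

Components: v_x = 70.4 cos 65.0° = 29.75 m/s, v_y = 70.4 sin 65.0° = 63.80 m/s.
Vertical: 0 = 13.3 + 63.80 t − ½(10) t² ⇒ 5.000 t² − 63.80 t − 13.3 = 0.
t = [63.80 + √(4070 + 266.0)] / 10.00 = 12.96 s.
Horizontal: R = v_x · t = 29.75 × 12.96 = 386 m.

386 m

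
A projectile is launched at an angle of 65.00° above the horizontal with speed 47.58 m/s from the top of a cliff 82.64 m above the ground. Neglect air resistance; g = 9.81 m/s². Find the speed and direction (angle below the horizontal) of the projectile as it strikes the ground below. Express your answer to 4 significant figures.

v_x = 47.58 cos 65.00° = 20.108 m/s (constant).
|v_y| at impact = √((43.122)² + 2×9.81×82.64) = 58.999 m/s.
Speed = √(20.108² + 58.999²) = 62.33 m/s; angle = arctan(58.999/20.108) = 71.18° below horizontal.

62.33 m/s at 71.18° below the horizontal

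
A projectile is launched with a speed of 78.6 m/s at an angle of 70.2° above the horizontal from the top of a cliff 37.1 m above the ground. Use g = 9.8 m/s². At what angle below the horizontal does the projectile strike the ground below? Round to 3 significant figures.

71.3°

v_x = 78.6 cos 70.2° = 26.62 m/s.
At impact |v_y| = √(v_y0² + 2 g h) = √(73.95² + 2×9.8×37.1) = 78.71 m/s.
Angle below horizontal = arctan(|v_y| / v_x) = arctan(78.71 / 26.62) = 71.3°.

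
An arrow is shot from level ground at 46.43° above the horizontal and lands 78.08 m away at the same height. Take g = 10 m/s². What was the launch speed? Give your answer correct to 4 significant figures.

On level ground, R = v₀² sin(2θ) / g, so v₀ = √(R g / sin 2θ).
sin(2 × 46.43°) = 0.9988.
v₀ = √(78.08 × 10 / 0.9988) = √781.74 = 27.96 m/s.

27.96 m/s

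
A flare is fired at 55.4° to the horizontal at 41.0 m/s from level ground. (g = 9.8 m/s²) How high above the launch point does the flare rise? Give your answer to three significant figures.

Vertical component of launch velocity: v_y = 41.0 sin 55.4° = 33.75 m/s.
At the highest point the vertical velocity is zero, so v_y² = 2 g h_max.
h_max = (33.75)² / (2 × 9.8) = 1139 / 19.60 = 58.1 m.

58.1 m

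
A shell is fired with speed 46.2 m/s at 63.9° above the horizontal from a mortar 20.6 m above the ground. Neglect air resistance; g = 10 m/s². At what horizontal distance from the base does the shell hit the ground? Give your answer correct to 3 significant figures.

178 m

Components: v_x = 46.2 cos 63.9° = 20.33 m/s, v_y = 46.2 sin 63.9° = 41.49 m/s.
Vertical: 0 = 20.6 + 41.49 t − ½(10) t² ⇒ 5.000 t² − 41.49 t − 20.6 = 0.
t = [41.49 + √(1721 + 412.0)] / 10.00 = 8.767 s.
Horizontal: R = v_x · t = 20.33 × 8.767 = 178 m.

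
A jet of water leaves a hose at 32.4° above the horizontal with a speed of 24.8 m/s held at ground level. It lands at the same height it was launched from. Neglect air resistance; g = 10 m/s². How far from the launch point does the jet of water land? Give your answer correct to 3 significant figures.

Components: v_x = 24.8 cos 32.4° = 20.94 m/s, v_y = 24.8 sin 32.4° = 13.29 m/s.
Time of flight (same landing height): t = 2 v_y / g = 2 × 13.29 / 10 = 2.658 s.
Range: R = v_x · t = 20.94 × 2.658 = 55.7 m.

55.7 m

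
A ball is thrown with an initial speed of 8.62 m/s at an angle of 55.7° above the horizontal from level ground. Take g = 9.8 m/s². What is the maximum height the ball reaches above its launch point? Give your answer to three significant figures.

2.59 m

Vertical component of launch velocity: v_y = 8.62 sin 55.7° = 7.121 m/s.
At the highest point the vertical velocity is zero, so v_y² = 2 g h_max.
h_max = (7.121)² / (2 × 9.8) = 50.71 / 19.60 = 2.59 m.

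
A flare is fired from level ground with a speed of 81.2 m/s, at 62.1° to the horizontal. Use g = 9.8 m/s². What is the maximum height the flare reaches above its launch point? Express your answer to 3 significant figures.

Vertical component of launch velocity: v_y = 81.2 sin 62.1° = 71.76 m/s.
At the highest point the vertical velocity is zero, so v_y² = 2 g h_max.
h_max = (71.76)² / (2 × 9.8) = 5149 / 19.60 = 263 m.

263 m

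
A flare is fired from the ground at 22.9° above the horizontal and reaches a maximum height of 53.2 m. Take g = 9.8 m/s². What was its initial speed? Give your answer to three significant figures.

83.0 m/s

At maximum height v_y = 0, so (v₀ sin θ)² = 2 g H.
v₀ sin 22.9° = √(2 × 9.8 × 53.2) = 32.29 m/s.
v₀ = 32.29 / sin 22.9° = 32.29 / 0.3891 = 83.0 m/s.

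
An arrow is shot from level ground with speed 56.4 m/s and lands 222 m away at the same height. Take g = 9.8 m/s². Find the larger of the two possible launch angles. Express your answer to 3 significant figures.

68.4°

Level-ground range: R = v₀² sin(2θ)/g ⇒ sin 2θ = R g / v₀² = 222×9.8/56.4² = 0.6839.
2θ = arcsin(0.6839) = 43.15° or 180° − 43.15° = 136.85°.
So θ = 21.6° or θ = 68.4°.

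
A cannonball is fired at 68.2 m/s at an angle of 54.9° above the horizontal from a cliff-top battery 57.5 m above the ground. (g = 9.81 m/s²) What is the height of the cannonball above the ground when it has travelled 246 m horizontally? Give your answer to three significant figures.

v_x = 68.2 cos 54.9° = 39.22 m/s, v_y0 = 68.2 sin 54.9° = 55.80 m/s.
Time to reach x = 246 m: t = x / v_x = 246 / 39.22 = 6.272 s.
y = 57.5 + v_y0 t − ½ g t² = 57.5 + 55.80×6.272 − 4.905×6.272² = 215 m.

215 m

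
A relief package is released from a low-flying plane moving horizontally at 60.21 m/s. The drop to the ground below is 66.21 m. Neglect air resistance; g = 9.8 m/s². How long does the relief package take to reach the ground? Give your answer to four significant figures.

3.676 s

The horizontal speed doesn't affect the fall. With v_y0 = 0, h = ½ g t².
t = √(2 × 66.21 / 9.8) = √13.512 = 3.676 s.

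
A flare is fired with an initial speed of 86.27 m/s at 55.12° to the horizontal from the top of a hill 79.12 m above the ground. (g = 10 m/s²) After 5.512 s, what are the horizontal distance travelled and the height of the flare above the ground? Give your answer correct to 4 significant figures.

v_x = 86.27 cos 55.12° = 49.334 m/s; v_y0 = 86.27 sin 55.12° = 70.772 m/s.
x = v_x t = 49.334 × 5.512 = 271.9 m.
y = 79.12 + v_y0 t − ½ g t² = 317.3 m.

x = 271.9 m, y = 317.3 m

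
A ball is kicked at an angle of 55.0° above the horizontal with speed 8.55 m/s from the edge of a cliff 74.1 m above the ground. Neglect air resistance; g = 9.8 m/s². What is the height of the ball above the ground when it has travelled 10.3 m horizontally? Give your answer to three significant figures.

v_x = 8.55 cos 55.0° = 4.904 m/s, v_y0 = 8.55 sin 55.0° = 7.004 m/s.
Time to reach x = 10.3 m: t = x / v_x = 10.3 / 4.904 = 2.100 s.
y = 74.1 + v_y0 t − ½ g t² = 74.1 + 7.004×2.100 − 4.900×2.100² = 67.2 m.

67.2 m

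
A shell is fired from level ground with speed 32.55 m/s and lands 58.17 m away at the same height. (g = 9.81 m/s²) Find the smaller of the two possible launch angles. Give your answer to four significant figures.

16.29°

Level-ground range: R = v₀² sin(2θ)/g ⇒ sin 2θ = R g / v₀² = 58.17×9.81/32.55² = 0.5386.
2θ = arcsin(0.5386) = 32.588° or 180° − 32.588° = 147.412°.
So θ = 16.29° or θ = 73.71°.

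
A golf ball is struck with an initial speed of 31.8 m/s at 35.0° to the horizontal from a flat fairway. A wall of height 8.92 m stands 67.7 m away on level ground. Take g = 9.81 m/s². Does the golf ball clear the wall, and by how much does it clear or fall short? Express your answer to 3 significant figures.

Yes — it clears the wall by 5.35 m.

v_x = 31.8 cos 35.0° = 26.05 m/s; v_y0 = 31.8 sin 35.0° = 18.24 m/s.
Time to reach the wall: t = 67.7 / 26.05 = 2.599 s.
Height at that point: y = 18.24×2.599 − 4.905×2.599² = 14.27 m.
That is 14.27 − 8.92 = 5.35 m above the top of the wall, so the golf ball clears it.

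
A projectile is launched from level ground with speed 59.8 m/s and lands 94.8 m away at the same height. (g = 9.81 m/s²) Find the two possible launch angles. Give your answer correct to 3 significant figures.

Level-ground range: R = v₀² sin(2θ)/g ⇒ sin 2θ = R g / v₀² = 94.8×9.81/59.8² = 0.2601.
2θ = arcsin(0.2601) = 15.08° or 180° − 15.08° = 164.92°.
So θ = 7.54° or θ = 82.5°.

7.54° and 82.5°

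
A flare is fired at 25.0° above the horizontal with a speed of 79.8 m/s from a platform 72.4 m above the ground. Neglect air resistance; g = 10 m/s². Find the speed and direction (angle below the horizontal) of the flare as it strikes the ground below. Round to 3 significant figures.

v_x = 79.8 cos 25.0° = 72.32 m/s (constant).
|v_y| at impact = √((33.72)² + 2×10×72.4) = 50.84 m/s.
Speed = √(72.32² + 50.84²) = 88.4 m/s; angle = arctan(50.84/72.32) = 35.1° below horizontal.

88.4 m/s at 35.1° below the horizontal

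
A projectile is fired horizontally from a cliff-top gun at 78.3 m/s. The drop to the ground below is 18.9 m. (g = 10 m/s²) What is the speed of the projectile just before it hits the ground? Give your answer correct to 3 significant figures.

Fall time: t = √(2 × 18.9 / 10) = 1.944 s.
At impact: v_x = 78.3 m/s (unchanged), v_y = g t = 10 × 1.944 = 19.44 m/s.
Speed = √(v_x² + v_y²) = √(6131 + 377.9) = 80.7 m/s.

80.7 m/s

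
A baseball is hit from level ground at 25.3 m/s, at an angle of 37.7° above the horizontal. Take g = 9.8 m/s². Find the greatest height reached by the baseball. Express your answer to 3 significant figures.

12.2 m

Vertical component of launch velocity: v_y = 25.3 sin 37.7° = 15.47 m/s.
At the highest point the vertical velocity is zero, so v_y² = 2 g h_max.
h_max = (15.47)² / (2 × 9.8) = 239.3 / 19.60 = 12.2 m.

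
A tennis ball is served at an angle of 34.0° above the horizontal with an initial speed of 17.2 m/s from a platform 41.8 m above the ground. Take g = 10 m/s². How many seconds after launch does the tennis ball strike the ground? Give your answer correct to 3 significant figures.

Vertical component: v_y = 17.2 sin 34.0° = 9.618 m/s.
Taking up as positive with launch at y = 41.8 m, landing at y = 0: 0 = 41.8 + 9.618 t − ½(10) t².
Solving 5.000 t² − 9.618 t − 41.8 = 0 gives t = [9.618 + √(9.618² + 4·5.000·41.8)] / 10.00 = 4.01 s.

4.01 s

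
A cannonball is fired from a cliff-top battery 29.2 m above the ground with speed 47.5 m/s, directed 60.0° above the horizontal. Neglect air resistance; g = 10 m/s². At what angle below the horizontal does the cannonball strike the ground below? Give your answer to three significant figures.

v_x = 47.5 cos 60.0° = 23.75 m/s.
At impact |v_y| = √(v_y0² + 2 g h) = √(41.14² + 2×10×29.2) = 47.71 m/s.
Angle below horizontal = arctan(|v_y| / v_x) = arctan(47.71 / 23.75) = 63.5°.

63.5°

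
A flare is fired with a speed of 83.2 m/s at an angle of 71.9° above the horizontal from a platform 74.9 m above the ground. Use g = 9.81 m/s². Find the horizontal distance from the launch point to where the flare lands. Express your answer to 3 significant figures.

440 m

Components: v_x = 83.2 cos 71.9° = 25.85 m/s, v_y = 83.2 sin 71.9° = 79.08 m/s.
Vertical: 0 = 74.9 + 79.08 t − ½(9.81) t² ⇒ 4.905 t² − 79.08 t − 74.9 = 0.
t = [79.08 + √(6254 + 1470)] / 9.810 = 17.02 s.
Horizontal: R = v_x · t = 25.85 × 17.02 = 440 m.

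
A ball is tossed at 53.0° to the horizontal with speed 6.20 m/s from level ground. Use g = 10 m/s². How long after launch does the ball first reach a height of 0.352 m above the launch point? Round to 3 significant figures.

v_y0 = 6.20 sin 53.0° = 4.952 m/s.
Set y = v_y0 t − ½ g t² = 0.352: 5.000 t² − 4.952 t + 0.352 = 0.
t = [4.952 ± √(24.52 − 7.040)] / 10 = (4.952 ± 4.181) / 10, giving t = 0.0771 s or t = 0.913 s.
The ball is on the way up at the first time, so t = 0.0771 s.

0.0771 s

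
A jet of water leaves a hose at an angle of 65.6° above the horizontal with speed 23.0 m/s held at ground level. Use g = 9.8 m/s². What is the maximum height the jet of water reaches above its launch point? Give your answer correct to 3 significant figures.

Vertical component of launch velocity: v_y = 23.0 sin 65.6° = 20.95 m/s.
At the highest point the vertical velocity is zero, so v_y² = 2 g h_max.
h_max = (20.95)² / (2 × 9.8) = 438.9 / 19.60 = 22.4 m.

22.4 m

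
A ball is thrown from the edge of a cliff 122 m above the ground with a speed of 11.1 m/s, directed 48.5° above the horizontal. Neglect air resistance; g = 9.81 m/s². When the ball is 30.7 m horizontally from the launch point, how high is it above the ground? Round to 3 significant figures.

v_x = 11.1 cos 48.5° = 7.355 m/s, v_y0 = 11.1 sin 48.5° = 8.313 m/s.
Time to reach x = 30.7 m: t = x / v_x = 30.7 / 7.355 = 4.174 s.
y = 122 + v_y0 t − ½ g t² = 122 + 8.313×4.174 − 4.905×4.174² = 71.2 m.

71.2 m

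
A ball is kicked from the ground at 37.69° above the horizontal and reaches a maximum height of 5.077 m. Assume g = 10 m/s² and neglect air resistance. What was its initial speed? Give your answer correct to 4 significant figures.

16.48 m/s

At maximum height v_y = 0, so (v₀ sin θ)² = 2 g H.
v₀ sin 37.69° = √(2 × 10 × 5.077) = 10.077 m/s.
v₀ = 10.077 / sin 37.69° = 10.077 / 0.6114 = 16.48 m/s.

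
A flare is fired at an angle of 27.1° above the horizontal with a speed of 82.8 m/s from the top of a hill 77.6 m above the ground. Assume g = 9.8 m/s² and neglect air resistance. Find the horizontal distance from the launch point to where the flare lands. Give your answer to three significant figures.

Components: v_x = 82.8 cos 27.1° = 73.71 m/s, v_y = 82.8 sin 27.1° = 37.72 m/s.
Vertical: 0 = 77.6 + 37.72 t − ½(9.8) t² ⇒ 4.900 t² − 37.72 t − 77.6 = 0.
t = [37.72 + √(1423 + 1521)] / 9.800 = 9.386 s.
Horizontal: R = v_x · t = 73.71 × 9.386 = 692 m.

692 m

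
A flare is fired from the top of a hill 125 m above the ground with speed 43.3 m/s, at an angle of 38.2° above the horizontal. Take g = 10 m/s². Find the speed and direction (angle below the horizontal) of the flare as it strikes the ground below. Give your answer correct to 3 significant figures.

v_x = 43.3 cos 38.2° = 34.03 m/s (constant).
|v_y| at impact = √((26.78)² + 2×10×125) = 56.72 m/s.
Speed = √(34.03² + 56.72²) = 66.1 m/s; angle = arctan(56.72/34.03) = 59.0° below horizontal.

66.1 m/s at 59.0° below the horizontal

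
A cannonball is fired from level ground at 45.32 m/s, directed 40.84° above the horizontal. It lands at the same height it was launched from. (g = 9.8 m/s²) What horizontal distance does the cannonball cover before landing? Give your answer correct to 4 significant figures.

207.4 m

Components: v_x = 45.32 cos 40.84° = 34.286 m/s, v_y = 45.32 sin 40.84° = 29.637 m/s.
Time of flight (same landing height): t = 2 v_y / g = 2 × 29.637 / 9.8 = 6.0484 s.
Range: R = v_x · t = 34.286 × 6.0484 = 207.4 m.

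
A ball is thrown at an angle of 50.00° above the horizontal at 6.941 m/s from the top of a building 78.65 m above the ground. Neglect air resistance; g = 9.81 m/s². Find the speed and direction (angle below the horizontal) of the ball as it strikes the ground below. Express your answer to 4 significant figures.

39.89 m/s at 83.58° below the horizontal

v_x = 6.941 cos 50.00° = 4.4616 m/s (constant).
|v_y| at impact = √((5.3171)² + 2×9.81×78.65) = 39.641 m/s.
Speed = √(4.4616² + 39.641²) = 39.89 m/s; angle = arctan(39.641/4.4616) = 83.58° below horizontal.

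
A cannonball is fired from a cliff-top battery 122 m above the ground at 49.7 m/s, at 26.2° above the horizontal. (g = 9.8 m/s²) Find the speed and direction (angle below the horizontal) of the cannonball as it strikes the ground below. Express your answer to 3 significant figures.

69.7 m/s at 50.2° below the horizontal

v_x = 49.7 cos 26.2° = 44.59 m/s (constant).
|v_y| at impact = √((21.94)² + 2×9.8×122) = 53.60 m/s.
Speed = √(44.59² + 53.60²) = 69.7 m/s; angle = arctan(53.60/44.59) = 50.2° below horizontal.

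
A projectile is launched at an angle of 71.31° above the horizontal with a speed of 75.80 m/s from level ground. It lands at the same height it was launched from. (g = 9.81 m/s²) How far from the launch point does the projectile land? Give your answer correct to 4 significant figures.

Components: v_x = 75.80 cos 71.31° = 24.290 m/s, v_y = 75.80 sin 71.31° = 71.803 m/s.
Time of flight (same landing height): t = 2 v_y / g = 2 × 71.803 / 9.81 = 14.639 s.
Range: R = v_x · t = 24.290 × 14.639 = 355.6 m.

355.6 m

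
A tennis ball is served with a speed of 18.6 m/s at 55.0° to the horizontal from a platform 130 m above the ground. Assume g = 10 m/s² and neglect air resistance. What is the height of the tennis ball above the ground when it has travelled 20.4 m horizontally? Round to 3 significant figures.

v_x = 18.6 cos 55.0° = 10.67 m/s, v_y0 = 18.6 sin 55.0° = 15.24 m/s.
Time to reach x = 20.4 m: t = x / v_x = 20.4 / 10.67 = 1.912 s.
y = 130 + v_y0 t − ½ g t² = 130 + 15.24×1.912 − 5.000×1.912² = 141 m.

141 m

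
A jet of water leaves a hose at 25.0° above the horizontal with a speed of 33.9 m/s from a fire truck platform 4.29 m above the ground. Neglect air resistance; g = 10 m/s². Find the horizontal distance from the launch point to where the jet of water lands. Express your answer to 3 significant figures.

Components: v_x = 33.9 cos 25.0° = 30.72 m/s, v_y = 33.9 sin 25.0° = 14.33 m/s.
Vertical: 0 = 4.29 + 14.33 t − ½(10) t² ⇒ 5.000 t² − 14.33 t − 4.29 = 0.
t = [14.33 + √(205.3 + 85.80)] / 10.00 = 3.139 s.
Horizontal: R = v_x · t = 30.72 × 3.139 = 96.4 m.

96.4 m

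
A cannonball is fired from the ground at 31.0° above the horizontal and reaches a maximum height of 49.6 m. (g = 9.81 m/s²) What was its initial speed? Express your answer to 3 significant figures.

60.6 m/s

At maximum height v_y = 0, so (v₀ sin θ)² = 2 g H.
v₀ sin 31.0° = √(2 × 9.81 × 49.6) = 31.20 m/s.
v₀ = 31.20 / sin 31.0° = 31.20 / 0.5150 = 60.6 m/s.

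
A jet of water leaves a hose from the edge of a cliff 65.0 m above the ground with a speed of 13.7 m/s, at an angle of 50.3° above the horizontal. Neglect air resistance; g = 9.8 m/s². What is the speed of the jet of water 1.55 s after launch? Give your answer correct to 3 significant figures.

v_x = 13.7 cos 50.3° = 8.751 m/s (constant).
v_y(t) = 13.7 sin 50.3° − g t = 10.54 − 9.8 × 1.55 = -4.650 m/s.
Speed = √(v_x² + v_y²) = √(76.58 + 21.62) = 9.91 m/s.

9.91 m/s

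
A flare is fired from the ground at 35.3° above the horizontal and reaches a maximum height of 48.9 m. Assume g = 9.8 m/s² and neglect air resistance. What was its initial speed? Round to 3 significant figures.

53.6 m/s

At maximum height v_y = 0, so (v₀ sin θ)² = 2 g H.
v₀ sin 35.3° = √(2 × 9.8 × 48.9) = 30.96 m/s.
v₀ = 30.96 / sin 35.3° = 30.96 / 0.5779 = 53.6 m/s.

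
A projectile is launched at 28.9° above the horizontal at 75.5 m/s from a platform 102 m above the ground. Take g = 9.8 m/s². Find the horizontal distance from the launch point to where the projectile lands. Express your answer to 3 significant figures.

635 m

Components: v_x = 75.5 cos 28.9° = 66.10 m/s, v_y = 75.5 sin 28.9° = 36.49 m/s.
Vertical: 0 = 102 + 36.49 t − ½(9.8) t² ⇒ 4.900 t² − 36.49 t − 102 = 0.
t = [36.49 + √(1332 + 1999)] / 9.800 = 9.613 s.
Horizontal: R = v_x · t = 66.10 × 9.613 = 635 m.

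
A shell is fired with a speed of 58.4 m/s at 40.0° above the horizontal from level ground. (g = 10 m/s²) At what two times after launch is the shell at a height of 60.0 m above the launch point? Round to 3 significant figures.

v_y0 = 58.4 sin 40.0° = 37.54 m/s.
Set y = v_y0 t − ½ g t² = 60.0: 5.000 t² − 37.54 t + 60.0 = 0.
t = [37.54 ± √(1409 − 1200)] / 10 = (37.54 ± 14.46) / 10, giving t = 2.31 s or t = 5.20 s.
So the shell is at 60.0 m at t = 2.31 s (rising) and t = 5.20 s (falling).

2.31 s and 5.20 s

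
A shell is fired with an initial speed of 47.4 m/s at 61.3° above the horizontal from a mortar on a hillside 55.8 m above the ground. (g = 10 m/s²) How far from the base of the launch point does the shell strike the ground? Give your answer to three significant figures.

216 m

Components: v_x = 47.4 cos 61.3° = 22.76 m/s, v_y = 47.4 sin 61.3° = 41.58 m/s.
Vertical: 0 = 55.8 + 41.58 t − ½(10) t² ⇒ 5.000 t² − 41.58 t − 55.8 = 0.
t = [41.58 + √(1729 + 1116)] / 10.00 = 9.492 s.
Horizontal: R = v_x · t = 22.76 × 9.492 = 216 m.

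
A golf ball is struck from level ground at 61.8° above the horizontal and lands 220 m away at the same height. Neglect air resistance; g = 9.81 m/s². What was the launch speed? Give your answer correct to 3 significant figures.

50.9 m/s

On level ground, R = v₀² sin(2θ) / g, so v₀ = √(R g / sin 2θ).
sin(2 × 61.8°) = 0.8329.
v₀ = √(220 × 9.81 / 0.8329) = √2591 = 50.9 m/s.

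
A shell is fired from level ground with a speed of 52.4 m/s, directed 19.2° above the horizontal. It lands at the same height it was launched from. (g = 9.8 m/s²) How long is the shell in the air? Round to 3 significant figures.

Vertical component: v_y = 52.4 sin 19.2° = 17.23 m/s.
For a projectile landing at launch height, time of flight is t = 2 v_y / g = 2 × 17.23 / 9.8 = 3.52 s.

3.52 s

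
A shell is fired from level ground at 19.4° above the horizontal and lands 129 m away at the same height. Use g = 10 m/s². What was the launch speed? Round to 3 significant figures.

45.4 m/s

On level ground, R = v₀² sin(2θ) / g, so v₀ = √(R g / sin 2θ).
sin(2 × 19.4°) = 0.6266.
v₀ = √(129 × 10 / 0.6266) = √2059 = 45.4 m/s.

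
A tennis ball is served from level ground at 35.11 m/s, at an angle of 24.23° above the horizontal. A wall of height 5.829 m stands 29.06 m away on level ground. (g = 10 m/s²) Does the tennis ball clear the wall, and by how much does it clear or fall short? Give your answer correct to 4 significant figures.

Yes — it clears the wall by 3.130 m.

v_x = 35.11 cos 24.23° = 32.017 m/s; v_y0 = 35.11 sin 24.23° = 14.409 m/s.
Time to reach the wall: t = 29.06 / 32.017 = 0.90764 s.
Height at that point: y = 14.409×0.90764 − 5.000×0.90764² = 8.9591 m.
That is 8.9591 − 5.829 = 3.130 m above the top of the wall, so the tennis ball clears it.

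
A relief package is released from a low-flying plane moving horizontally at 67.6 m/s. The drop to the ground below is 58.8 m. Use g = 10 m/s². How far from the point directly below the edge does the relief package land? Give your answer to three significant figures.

Initial vertical velocity is zero, so the fall time comes from h = ½ g t²: t = √(2 × 58.8 / 10) = 3.429 s.
Horizontal motion is uniform at 67.6 m/s, so x = 67.6 × 3.429 = 232 m.

232 m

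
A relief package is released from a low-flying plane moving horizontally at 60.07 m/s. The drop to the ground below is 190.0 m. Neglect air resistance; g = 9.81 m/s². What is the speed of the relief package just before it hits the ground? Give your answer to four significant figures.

Fall time: t = √(2 × 190.0 / 9.81) = 6.2238 s.
At impact: v_x = 60.07 m/s (unchanged), v_y = g t = 9.81 × 6.2238 = 61.055 m/s.
Speed = √(v_x² + v_y²) = √(3608.4 + 3727.7) = 85.65 m/s.

85.65 m/s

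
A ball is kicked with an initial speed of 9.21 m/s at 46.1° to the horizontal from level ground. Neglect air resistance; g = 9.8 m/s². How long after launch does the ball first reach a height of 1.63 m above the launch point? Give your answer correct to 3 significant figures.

0.322 s

v_y0 = 9.21 sin 46.1° = 6.636 m/s.
Set y = v_y0 t − ½ g t² = 1.63: 4.900 t² − 6.636 t + 1.63 = 0.
t = [6.636 ± √(44.04 − 31.95)] / 9.8 = (6.636 ± 3.477) / 9.8, giving t = 0.322 s or t = 1.03 s.
The ball is on the way up at the first time, so t = 0.322 s.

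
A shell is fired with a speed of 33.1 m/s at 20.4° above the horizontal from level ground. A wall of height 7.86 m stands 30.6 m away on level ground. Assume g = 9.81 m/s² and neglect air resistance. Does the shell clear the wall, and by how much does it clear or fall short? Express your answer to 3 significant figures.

No — it falls 1.25 m short of clearing the wall.

v_x = 33.1 cos 20.4° = 31.02 m/s; v_y0 = 33.1 sin 20.4° = 11.54 m/s.
Time to reach the wall: t = 30.6 / 31.02 = 0.9865 s.
Height at that point: y = 11.54×0.9865 − 4.905×0.9865² = 6.611 m.
That is 7.86 − 6.611 = 1.25 m below the top of the wall, so the shell does not clear it.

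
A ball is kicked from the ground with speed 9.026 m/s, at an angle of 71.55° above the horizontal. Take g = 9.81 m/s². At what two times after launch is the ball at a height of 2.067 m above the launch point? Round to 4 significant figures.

v_y0 = 9.026 sin 71.55° = 8.5621 m/s.
Set y = v_y0 t − ½ g t² = 2.067: 4.905 t² − 8.5621 t + 2.067 = 0.
t = [8.5621 ± √(73.310 − 40.555)] / 9.81 = (8.5621 ± 5.7232) / 9.81, giving t = 0.2894 s or t = 1.456 s.
So the ball is at 2.067 m at t = 0.2894 s (rising) and t = 1.456 s (falling).

0.2894 s and 1.456 s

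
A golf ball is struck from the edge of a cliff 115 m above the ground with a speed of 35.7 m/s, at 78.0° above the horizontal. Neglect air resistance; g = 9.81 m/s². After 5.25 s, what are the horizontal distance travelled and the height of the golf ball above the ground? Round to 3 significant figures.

x = 39.0 m, y = 163 m

v_x = 35.7 cos 78.0° = 7.422 m/s; v_y0 = 35.7 sin 78.0° = 34.92 m/s.
x = v_x t = 7.422 × 5.25 = 39.0 m.
y = 115 + v_y0 t − ½ g t² = 163 m.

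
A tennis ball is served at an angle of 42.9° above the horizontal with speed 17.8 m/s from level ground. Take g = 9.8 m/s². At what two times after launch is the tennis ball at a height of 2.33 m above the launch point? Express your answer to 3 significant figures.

v_y0 = 17.8 sin 42.9° = 12.12 m/s.
Set y = v_y0 t − ½ g t² = 2.33: 4.900 t² − 12.12 t + 2.33 = 0.
t = [12.12 ± √(146.9 − 45.67)] / 9.8 = (12.12 ± 10.06) / 9.8, giving t = 0.210 s or t = 2.26 s.
So the tennis ball is at 2.33 m at t = 0.210 s (rising) and t = 2.26 s (falling).

0.210 s and 2.26 s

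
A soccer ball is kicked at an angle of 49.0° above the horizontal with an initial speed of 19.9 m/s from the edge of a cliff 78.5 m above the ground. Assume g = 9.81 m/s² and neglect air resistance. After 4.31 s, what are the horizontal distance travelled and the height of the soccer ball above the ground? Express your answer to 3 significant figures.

x = 56.3 m, y = 52.1 m

v_x = 19.9 cos 49.0° = 13.06 m/s; v_y0 = 19.9 sin 49.0° = 15.02 m/s.
x = v_x t = 13.06 × 4.31 = 56.3 m.
y = 78.5 + v_y0 t − ½ g t² = 52.1 m.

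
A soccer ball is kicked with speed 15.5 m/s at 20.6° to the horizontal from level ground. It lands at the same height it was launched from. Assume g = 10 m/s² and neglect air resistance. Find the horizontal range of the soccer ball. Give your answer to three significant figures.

Components: v_x = 15.5 cos 20.6° = 14.51 m/s, v_y = 15.5 sin 20.6° = 5.454 m/s.
Time of flight (same landing height): t = 2 v_y / g = 2 × 5.454 / 10 = 1.091 s.
Range: R = v_x · t = 14.51 × 1.091 = 15.8 m.

15.8 m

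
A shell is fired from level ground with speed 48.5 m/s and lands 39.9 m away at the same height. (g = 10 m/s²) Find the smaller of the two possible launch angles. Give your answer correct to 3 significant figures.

Level-ground range: R = v₀² sin(2θ)/g ⇒ sin 2θ = R g / v₀² = 39.9×10/48.5² = 0.1696.
2θ = arcsin(0.1696) = 9.765° or 180° − 9.765° = 170.235°.
So θ = 4.88° or θ = 85.1°.

4.88°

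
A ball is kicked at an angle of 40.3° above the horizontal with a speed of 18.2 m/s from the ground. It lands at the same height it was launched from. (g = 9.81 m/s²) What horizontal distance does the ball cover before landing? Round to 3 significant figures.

Components: v_x = 18.2 cos 40.3° = 13.88 m/s, v_y = 18.2 sin 40.3° = 11.77 m/s.
Time of flight (same landing height): t = 2 v_y / g = 2 × 11.77 / 9.81 = 2.400 s.
Range: R = v_x · t = 13.88 × 2.400 = 33.3 m.

33.3 m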